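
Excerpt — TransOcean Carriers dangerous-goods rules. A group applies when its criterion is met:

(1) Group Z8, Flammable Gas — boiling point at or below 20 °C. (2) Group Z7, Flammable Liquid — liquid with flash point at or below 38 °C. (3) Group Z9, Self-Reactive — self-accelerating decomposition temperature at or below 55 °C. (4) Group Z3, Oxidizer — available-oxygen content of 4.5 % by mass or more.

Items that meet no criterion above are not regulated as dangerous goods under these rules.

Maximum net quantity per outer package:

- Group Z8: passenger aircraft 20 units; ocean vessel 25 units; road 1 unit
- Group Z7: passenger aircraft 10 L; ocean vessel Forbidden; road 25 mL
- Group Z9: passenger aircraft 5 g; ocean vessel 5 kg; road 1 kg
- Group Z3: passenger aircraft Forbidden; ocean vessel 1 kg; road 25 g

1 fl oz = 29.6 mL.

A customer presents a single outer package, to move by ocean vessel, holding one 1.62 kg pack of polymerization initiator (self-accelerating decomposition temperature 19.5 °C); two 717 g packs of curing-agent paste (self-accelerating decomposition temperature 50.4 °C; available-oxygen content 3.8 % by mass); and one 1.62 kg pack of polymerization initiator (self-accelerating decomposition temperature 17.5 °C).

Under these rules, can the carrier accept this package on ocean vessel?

Self-accelerating decomposition temperature 19.5 °C meets the Group Z9 criterion (Self-Reactive), so the polymerization initiator is Group Z9.
The curing-agent paste has self-accelerating decomposition temperature 50.4 °C, which is ≤ 55 °C, so it is Group Z9 (Self-Reactive).
Self-accelerating decomposition temperature 17.5 °C meets the Group Z9 criterion (Self-Reactive), so the polymerization initiator is Group Z9.
Total Group Z9: 1.62 kg + (two 717 g packs = 1.434 kg) + 1.62 kg = 4.674 kg.
4.674 kg is within the ocean vessel limit of 5 kg for Group Z9.

Yes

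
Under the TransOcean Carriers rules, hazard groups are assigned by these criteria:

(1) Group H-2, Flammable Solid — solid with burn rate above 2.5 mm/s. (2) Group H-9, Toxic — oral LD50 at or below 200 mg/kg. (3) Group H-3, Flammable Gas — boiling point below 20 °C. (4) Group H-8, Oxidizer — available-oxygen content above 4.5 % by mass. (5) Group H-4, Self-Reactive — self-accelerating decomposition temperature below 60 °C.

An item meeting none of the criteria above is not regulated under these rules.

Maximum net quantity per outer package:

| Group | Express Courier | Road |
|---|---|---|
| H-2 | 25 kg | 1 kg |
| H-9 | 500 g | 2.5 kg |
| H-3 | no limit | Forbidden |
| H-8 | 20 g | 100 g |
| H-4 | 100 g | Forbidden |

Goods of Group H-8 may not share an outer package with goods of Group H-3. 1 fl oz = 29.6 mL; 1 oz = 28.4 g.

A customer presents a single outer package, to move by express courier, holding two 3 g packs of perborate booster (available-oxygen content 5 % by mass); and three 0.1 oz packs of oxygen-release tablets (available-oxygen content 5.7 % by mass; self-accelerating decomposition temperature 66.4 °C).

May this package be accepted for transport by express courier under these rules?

Yes

Available-oxygen content 5 % by mass meets the Group H-8 criterion (Oxidizer), so the perborate booster is Group H-8.
With available-oxygen content 5.7 % by mass (> 4.5 % by mass), the oxygen-release tablets fall in Group H-8.
Total Group H-8: (two 3 g packs = 6 g) + (three 0.1 oz packs = 8.52 g) = 14.52 g.
14.52 g is within the express courier limit of 20 g for Group H-8.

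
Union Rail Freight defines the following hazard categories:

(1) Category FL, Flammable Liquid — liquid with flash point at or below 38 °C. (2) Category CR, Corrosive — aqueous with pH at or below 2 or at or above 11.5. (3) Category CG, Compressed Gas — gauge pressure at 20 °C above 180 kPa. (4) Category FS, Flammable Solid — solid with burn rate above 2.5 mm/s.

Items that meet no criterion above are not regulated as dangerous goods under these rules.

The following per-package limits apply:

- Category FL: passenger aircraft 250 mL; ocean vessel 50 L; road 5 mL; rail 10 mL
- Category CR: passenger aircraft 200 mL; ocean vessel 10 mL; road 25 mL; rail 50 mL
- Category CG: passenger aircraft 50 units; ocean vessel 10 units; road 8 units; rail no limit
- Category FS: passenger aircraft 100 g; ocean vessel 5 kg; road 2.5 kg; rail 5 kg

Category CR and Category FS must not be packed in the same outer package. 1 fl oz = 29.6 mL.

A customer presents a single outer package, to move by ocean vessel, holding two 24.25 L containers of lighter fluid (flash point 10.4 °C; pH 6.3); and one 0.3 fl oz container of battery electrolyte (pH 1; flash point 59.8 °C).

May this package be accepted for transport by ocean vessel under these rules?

With flash point 10.4 °C (≤ 38 °C), the lighter fluid falls in Category FL.
With pH 1 (≤ 2), the battery electrolyte falls in Category CR.
Category FL quantity: two 24.25 L containers = 48.5 L.
48.5 L is within the ocean vessel limit of 50 L for Category FL.
Category CR quantity: one 0.3 fl oz container = 8.88 mL.
That is within the Category CR ocean vessel limit of 10 mL.
The segregation rule (Category CR with Category FS) does not apply to Category FL with Category CR.
Every hazard category is within its ocean vessel limit and no segregation rule is violated.

Yes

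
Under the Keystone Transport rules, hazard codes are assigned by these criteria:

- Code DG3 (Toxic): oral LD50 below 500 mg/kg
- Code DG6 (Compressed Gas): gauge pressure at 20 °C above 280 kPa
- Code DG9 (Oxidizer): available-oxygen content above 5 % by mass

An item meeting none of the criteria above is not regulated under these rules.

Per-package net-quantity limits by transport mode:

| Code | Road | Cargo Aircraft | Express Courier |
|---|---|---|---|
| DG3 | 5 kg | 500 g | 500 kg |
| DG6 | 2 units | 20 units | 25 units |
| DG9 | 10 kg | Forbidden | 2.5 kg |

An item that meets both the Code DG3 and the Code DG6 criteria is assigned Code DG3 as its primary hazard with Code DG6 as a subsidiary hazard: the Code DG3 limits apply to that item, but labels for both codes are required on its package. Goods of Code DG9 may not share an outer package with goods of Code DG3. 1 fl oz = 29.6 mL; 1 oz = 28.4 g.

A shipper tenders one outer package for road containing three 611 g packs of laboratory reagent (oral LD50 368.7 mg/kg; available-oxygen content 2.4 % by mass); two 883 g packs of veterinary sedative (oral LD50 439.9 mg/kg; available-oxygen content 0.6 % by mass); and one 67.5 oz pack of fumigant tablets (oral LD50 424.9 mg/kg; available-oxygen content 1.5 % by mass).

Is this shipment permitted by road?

No

With oral LD50 368.7 mg/kg (< 500 mg/kg), the laboratory reagent falls in Code DG3.
Oral LD50 439.9 mg/kg meets the Code DG3 criterion (Toxic), so the veterinary sedative is Code DG3.
The fumigant tablets have oral LD50 424.9 mg/kg, which is < 500 mg/kg, so they are Code DG3 (Toxic).
Total Code DG3: (three 611 g packs = 1.833 kg) + (two 883 g packs = 1.766 kg) + (one 67.5 oz pack = 1.917 kg) = 5.516 kg.
That exceeds the Code DG3 road limit of 5 kg.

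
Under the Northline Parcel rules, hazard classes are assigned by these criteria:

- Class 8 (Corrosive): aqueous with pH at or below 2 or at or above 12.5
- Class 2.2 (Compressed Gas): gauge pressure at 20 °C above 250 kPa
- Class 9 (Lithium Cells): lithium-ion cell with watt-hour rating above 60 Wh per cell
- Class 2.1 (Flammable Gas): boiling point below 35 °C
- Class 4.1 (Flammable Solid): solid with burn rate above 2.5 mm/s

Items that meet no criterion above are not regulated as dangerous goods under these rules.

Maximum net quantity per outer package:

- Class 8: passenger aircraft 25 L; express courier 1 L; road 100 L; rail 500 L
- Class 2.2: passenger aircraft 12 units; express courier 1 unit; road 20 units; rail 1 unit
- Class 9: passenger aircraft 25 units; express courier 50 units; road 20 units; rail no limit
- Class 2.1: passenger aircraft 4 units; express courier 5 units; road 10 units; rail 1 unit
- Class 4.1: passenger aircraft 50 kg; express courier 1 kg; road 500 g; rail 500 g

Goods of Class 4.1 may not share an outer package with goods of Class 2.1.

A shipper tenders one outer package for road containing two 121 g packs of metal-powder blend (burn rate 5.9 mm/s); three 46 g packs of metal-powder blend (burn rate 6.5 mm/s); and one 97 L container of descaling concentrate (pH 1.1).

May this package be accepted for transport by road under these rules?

Yes

The metal-powder blend has burn rate 5.9 mm/s, which is > 2.5 mm/s, so it is Class 4.1 (Flammable Solid).
With burn rate 6.5 mm/s (> 2.5 mm/s), the metal-powder blend falls in Class 4.1.
The descaling concentrate has pH 1.1, which is ≤ 2, so it is Class 8 (Corrosive).
Total Class 4.1: (two 121 g packs = 242 g) + (three 46 g packs = 138 g) = 380 g.
380 g is within the road limit of 500 g for Class 4.1.
Class 8 quantity: 97 L.
That is within the Class 8 road limit of 100 L.
The segregation rule (Class 4.1 with Class 2.1) does not apply to Class 4.1 with Class 8.
Every hazard class is within its road limit and no segregation rule is violated.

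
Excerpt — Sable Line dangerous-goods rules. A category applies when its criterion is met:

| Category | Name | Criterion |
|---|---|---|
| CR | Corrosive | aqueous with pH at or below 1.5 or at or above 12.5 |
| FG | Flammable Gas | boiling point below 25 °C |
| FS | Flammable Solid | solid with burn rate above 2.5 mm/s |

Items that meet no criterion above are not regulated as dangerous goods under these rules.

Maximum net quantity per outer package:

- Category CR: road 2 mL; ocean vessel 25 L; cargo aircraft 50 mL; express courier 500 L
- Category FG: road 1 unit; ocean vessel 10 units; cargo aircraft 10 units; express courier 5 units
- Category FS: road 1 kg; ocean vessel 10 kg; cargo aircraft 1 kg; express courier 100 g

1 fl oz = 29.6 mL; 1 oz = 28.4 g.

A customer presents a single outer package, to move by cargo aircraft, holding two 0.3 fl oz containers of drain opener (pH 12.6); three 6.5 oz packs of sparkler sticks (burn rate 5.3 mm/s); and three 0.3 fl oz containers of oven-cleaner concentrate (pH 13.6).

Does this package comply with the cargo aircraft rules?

pH 12.6 meets the Category CR criterion (Corrosive), so the drain opener is Category CR.
The sparkler sticks have burn rate 5.3 mm/s, which is > 2.5 mm/s, so they are Category FS (Flammable Solid).
Oven-cleaner concentrate: pH 13.6 ≥ 12.5 → Category CR (Corrosive).
Category FS quantity: three 6.5 oz packs = 553.8 g.
553.8 g ≤ 1 kg (cargo aircraft limit, Category FS) — within limit.
Category CR net quantity: (two 0.3 fl oz containers = 17.76 mL) + (three 0.3 fl oz containers = 26.64 mL) = 44.4 mL.
44.4 mL is within the cargo aircraft limit of 50 mL for Category CR.
Every hazard category is within its cargo aircraft limit and no segregation rule is violated.

Yes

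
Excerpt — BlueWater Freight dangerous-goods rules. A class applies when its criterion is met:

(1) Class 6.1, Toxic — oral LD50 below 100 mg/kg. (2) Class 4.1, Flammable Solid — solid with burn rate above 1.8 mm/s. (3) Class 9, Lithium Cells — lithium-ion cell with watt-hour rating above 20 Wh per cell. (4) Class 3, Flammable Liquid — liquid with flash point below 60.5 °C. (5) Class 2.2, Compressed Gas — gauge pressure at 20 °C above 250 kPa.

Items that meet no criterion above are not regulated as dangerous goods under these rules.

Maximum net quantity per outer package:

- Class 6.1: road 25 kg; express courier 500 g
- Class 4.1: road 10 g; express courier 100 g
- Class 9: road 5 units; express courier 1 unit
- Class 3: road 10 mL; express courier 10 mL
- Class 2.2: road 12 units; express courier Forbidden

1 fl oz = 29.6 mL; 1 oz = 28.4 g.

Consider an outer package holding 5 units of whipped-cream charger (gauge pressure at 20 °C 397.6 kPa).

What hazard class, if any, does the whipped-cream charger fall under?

With gauge pressure at 20 °C 397.6 kPa (> 250 kPa), the whipped-cream charger falls in Class 2.2.

Class 2.2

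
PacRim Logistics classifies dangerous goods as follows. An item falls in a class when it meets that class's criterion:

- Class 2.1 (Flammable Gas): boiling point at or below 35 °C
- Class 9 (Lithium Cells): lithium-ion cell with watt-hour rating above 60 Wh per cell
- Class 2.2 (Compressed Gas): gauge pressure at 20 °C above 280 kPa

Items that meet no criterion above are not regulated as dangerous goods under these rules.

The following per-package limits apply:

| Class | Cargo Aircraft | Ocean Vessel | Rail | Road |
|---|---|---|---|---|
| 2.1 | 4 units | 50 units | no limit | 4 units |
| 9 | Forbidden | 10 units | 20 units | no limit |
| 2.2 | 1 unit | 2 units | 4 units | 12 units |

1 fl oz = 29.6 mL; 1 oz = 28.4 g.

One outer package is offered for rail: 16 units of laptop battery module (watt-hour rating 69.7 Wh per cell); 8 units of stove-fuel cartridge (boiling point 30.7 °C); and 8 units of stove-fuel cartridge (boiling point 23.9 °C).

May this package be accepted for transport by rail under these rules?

The laptop battery module has watt-hour rating 69.7 Wh per cell, which is > 60 Wh per cell, so it is Class 9 (Lithium Cells).
With boiling point 30.7 °C (≤ 35 °C), the stove-fuel cartridge falls in Class 2.1.
With boiling point 23.9 °C (≤ 35 °C), the stove-fuel cartridge falls in Class 2.1.
Class 2.1 net quantity: 8 units + 8 units = 16 units.
Class 2.1 has no per-package limit by rail.
Class 9 quantity: 16 units.
16 units is within the rail limit of 20 units for Class 9.
Every hazard class is within its rail limit and no segregation rule is violated.

Yes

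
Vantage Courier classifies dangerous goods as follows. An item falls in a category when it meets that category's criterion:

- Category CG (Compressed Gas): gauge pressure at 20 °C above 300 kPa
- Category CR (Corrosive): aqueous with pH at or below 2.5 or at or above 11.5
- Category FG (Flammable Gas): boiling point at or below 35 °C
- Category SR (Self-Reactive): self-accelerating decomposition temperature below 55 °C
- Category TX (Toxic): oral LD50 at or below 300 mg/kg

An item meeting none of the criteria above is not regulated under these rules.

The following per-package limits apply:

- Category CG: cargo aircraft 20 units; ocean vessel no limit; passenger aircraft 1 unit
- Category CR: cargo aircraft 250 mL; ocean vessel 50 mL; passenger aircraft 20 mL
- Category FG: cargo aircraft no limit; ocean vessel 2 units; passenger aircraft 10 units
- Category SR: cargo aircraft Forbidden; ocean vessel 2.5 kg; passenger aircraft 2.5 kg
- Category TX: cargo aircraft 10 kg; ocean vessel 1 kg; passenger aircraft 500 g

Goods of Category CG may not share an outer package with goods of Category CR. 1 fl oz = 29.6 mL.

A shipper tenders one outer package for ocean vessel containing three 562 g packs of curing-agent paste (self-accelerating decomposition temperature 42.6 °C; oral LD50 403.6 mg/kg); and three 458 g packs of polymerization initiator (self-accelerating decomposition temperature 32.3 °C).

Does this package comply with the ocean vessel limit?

No

Self-accelerating decomposition temperature 42.6 °C meets the Category SR criterion (Self-Reactive), so the curing-agent paste is Category SR.
Self-accelerating decomposition temperature 32.3 °C meets the Category SR criterion (Self-Reactive), so the polymerization initiator is Category SR.
Total Category SR: (three 562 g packs = 1.686 kg) + (three 458 g packs = 1.374 kg) = 3.06 kg.
3.06 kg > 2.5 kg (ocean vessel limit, Category SR) — over the limit.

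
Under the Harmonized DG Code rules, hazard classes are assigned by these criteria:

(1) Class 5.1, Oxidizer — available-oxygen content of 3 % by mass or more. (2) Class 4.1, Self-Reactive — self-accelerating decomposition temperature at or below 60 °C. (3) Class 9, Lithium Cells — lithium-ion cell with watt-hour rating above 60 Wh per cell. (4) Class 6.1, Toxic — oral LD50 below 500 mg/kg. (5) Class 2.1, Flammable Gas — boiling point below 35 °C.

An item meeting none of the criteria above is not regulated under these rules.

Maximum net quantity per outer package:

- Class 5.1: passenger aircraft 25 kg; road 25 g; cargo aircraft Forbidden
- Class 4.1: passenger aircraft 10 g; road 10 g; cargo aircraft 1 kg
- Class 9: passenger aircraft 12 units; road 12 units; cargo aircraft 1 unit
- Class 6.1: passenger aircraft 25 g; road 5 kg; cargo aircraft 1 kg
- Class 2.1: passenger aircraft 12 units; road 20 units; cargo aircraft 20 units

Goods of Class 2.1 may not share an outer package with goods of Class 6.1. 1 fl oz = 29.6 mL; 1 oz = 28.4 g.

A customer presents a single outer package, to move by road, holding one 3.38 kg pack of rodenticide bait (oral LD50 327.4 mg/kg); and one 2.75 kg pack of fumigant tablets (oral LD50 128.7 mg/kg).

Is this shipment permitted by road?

Oral LD50 327.4 mg/kg meets the Class 6.1 criterion (Toxic), so the rodenticide bait is Class 6.1.
With oral LD50 128.7 mg/kg (< 500 mg/kg), the fumigant tablets fall in Class 6.1.
Total Class 6.1: 3.38 kg + 2.75 kg = 6.13 kg.
6.13 kg > 5 kg (road limit, Class 6.1) — over the limit.

No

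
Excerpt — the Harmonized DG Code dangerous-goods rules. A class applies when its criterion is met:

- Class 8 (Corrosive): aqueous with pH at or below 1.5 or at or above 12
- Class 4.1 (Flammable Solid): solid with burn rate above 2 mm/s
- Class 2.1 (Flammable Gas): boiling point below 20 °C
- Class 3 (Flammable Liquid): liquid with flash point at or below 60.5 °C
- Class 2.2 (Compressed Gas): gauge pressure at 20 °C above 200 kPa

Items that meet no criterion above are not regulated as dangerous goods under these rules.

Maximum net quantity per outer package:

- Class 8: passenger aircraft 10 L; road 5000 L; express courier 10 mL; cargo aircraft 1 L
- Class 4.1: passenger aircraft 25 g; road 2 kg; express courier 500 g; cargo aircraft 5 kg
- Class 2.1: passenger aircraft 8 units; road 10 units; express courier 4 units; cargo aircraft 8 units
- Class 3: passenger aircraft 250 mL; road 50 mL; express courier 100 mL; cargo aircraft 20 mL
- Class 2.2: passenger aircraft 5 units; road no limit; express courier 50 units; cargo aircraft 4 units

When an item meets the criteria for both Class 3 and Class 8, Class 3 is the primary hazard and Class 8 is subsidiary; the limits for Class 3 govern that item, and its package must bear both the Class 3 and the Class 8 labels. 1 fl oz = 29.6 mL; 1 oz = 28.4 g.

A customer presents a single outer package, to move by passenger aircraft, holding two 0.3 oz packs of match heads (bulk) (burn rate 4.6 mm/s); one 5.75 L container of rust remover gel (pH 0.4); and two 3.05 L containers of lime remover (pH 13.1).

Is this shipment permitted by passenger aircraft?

No

Burn rate 4.6 mm/s meets the Class 4.1 criterion (Flammable Solid), so the match heads (bulk) are Class 4.1.
With pH 0.4 (≤ 1.5), the rust remover gel falls in Class 8.
pH 13.1 meets the Class 8 criterion (Corrosive), so the lime remover is Class 8.
Total Class 8: 5.75 L + (two 3.05 L containers = 6.1 L) = 11.85 L.
That exceeds the Class 8 passenger aircraft limit of 10 L.
Class 4.1 quantity: two 0.3 oz packs = 17.04 g.
17.04 g is within the passenger aircraft limit of 25 g for Class 4.1.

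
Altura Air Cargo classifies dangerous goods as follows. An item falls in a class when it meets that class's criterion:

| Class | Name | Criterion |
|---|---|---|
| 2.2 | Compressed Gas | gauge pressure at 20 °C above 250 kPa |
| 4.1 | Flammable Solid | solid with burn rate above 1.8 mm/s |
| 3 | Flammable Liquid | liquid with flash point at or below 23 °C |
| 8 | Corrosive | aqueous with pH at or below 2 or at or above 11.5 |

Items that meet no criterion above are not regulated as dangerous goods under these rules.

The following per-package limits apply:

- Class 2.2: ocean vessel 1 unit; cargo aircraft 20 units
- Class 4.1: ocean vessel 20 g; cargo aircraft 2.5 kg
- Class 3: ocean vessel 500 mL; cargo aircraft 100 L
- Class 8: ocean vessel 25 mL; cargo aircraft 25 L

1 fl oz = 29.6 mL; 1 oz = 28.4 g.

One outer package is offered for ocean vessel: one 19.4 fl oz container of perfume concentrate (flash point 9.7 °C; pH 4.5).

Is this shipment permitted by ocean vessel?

No

The perfume concentrate has flash point 9.7 °C, which is ≤ 23 °C, so it is Class 3 (Flammable Liquid).
Class 3 quantity: one 19.4 fl oz container = 574.24 mL.
574.24 mL exceeds the ocean vessel limit of 500 mL for Class 3.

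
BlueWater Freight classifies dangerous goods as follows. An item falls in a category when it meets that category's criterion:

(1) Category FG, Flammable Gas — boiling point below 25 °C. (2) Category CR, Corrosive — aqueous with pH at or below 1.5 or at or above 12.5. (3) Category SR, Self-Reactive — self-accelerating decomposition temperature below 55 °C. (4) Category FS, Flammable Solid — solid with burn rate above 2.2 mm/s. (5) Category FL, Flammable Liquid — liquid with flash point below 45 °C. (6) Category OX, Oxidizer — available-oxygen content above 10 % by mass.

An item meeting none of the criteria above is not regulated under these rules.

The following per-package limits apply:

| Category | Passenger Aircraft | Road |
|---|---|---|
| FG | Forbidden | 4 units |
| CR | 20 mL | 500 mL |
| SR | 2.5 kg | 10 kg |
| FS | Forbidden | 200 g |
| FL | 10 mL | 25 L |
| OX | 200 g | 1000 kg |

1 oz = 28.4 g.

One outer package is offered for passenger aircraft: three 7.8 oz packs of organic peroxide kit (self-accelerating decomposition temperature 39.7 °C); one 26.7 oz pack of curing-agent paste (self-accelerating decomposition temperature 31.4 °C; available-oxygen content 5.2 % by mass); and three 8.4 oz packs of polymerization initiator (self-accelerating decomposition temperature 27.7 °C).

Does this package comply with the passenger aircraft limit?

Yes

With self-accelerating decomposition temperature 39.7 °C (< 55 °C), the organic peroxide kit falls in Category SR.
With self-accelerating decomposition temperature 31.4 °C (< 55 °C), the curing-agent paste falls in Category SR.
Self-accelerating decomposition temperature 27.7 °C meets the Category SR criterion (Self-Reactive), so the polymerization initiator is Category SR.
Category SR net quantity: (three 7.8 oz packs = 664.56 g) + (one 26.7 oz pack = 758.28 g) + (three 8.4 oz packs = 715.68 g) = 2138.52 g.
2138.52 g is within the passenger aircraft limit of 2.5 kg for Category SR.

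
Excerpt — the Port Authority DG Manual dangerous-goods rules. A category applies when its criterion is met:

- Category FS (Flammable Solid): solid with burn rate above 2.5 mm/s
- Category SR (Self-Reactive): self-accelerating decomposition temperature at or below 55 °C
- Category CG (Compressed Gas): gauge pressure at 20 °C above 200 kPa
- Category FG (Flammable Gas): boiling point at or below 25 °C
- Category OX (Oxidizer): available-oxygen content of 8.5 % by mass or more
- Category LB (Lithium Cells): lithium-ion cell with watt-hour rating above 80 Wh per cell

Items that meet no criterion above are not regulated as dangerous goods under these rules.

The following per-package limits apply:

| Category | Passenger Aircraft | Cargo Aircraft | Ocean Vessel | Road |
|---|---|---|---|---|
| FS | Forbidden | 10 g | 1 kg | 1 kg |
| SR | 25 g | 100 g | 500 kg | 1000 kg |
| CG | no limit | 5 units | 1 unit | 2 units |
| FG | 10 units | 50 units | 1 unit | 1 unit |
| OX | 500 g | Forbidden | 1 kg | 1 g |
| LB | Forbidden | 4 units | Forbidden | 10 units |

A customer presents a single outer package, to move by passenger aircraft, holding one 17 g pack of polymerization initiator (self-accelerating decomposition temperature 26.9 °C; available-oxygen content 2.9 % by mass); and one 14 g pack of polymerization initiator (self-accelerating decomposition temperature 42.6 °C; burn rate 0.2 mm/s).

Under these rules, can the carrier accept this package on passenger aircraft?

No

Polymerization initiator: self-accelerating decomposition temperature 26.9 °C ≤ 55 °C → Category SR (Self-Reactive).
With self-accelerating decomposition temperature 42.6 °C (≤ 55 °C), the polymerization initiator falls in Category SR.
Total Category SR: 17 g + 14 g = 31 g.
31 g > 25 g (passenger aircraft limit, Category SR) — over the limit.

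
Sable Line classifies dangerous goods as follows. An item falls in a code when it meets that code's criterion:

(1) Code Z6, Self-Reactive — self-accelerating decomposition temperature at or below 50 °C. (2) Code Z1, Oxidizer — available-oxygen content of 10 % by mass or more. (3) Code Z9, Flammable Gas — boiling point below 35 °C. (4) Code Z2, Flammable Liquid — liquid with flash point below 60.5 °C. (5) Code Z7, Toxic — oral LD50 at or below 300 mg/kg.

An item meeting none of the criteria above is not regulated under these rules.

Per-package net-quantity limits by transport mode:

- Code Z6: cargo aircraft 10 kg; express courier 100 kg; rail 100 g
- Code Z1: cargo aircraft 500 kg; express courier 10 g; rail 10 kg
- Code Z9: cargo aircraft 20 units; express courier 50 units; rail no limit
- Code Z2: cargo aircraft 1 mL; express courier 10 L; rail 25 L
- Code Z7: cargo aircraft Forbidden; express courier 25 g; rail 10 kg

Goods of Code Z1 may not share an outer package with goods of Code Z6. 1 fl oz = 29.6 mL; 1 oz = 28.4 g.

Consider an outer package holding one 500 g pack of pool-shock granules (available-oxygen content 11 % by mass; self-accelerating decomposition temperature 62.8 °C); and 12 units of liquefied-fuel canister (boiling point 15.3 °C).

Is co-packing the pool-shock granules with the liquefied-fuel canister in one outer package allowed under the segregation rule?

Yes

The pool-shock granules have available-oxygen content 11 % by mass, which is ≥ 10 % by mass, so they are Code Z1 (Oxidizer).
The liquefied-fuel canister has boiling point 15.3 °C, which is < 35 °C, so it is Code Z9 (Flammable Gas).
No segregation rule bars Code Z1 with Code Z9.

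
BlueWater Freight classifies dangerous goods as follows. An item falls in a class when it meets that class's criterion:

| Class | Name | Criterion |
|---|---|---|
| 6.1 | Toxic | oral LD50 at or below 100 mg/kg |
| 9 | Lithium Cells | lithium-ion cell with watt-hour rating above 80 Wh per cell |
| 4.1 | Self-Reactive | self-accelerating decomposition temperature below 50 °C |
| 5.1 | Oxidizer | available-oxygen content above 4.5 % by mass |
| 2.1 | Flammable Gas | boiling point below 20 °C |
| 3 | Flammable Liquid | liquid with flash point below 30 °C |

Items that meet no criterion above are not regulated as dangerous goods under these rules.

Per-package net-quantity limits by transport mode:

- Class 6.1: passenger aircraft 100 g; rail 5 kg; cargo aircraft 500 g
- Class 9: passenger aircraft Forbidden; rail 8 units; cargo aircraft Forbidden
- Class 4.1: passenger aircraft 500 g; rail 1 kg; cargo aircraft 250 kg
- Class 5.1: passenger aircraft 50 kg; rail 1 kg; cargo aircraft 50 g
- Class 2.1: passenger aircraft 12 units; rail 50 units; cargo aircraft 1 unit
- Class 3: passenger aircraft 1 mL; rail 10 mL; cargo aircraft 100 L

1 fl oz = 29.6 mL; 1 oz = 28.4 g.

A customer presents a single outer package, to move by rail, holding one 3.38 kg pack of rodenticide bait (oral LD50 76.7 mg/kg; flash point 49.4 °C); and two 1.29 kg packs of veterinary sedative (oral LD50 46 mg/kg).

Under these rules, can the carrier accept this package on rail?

Rodenticide bait: oral LD50 76.7 mg/kg ≤ 100 mg/kg → Class 6.1 (Toxic).
Oral LD50 46 mg/kg meets the Class 6.1 criterion (Toxic), so the veterinary sedative is Class 6.1.
Total Class 6.1: 3.38 kg + (two 1.29 kg packs = 2.58 kg) = 5.96 kg.
5.96 kg exceeds the rail limit of 5 kg for Class 6.1.

No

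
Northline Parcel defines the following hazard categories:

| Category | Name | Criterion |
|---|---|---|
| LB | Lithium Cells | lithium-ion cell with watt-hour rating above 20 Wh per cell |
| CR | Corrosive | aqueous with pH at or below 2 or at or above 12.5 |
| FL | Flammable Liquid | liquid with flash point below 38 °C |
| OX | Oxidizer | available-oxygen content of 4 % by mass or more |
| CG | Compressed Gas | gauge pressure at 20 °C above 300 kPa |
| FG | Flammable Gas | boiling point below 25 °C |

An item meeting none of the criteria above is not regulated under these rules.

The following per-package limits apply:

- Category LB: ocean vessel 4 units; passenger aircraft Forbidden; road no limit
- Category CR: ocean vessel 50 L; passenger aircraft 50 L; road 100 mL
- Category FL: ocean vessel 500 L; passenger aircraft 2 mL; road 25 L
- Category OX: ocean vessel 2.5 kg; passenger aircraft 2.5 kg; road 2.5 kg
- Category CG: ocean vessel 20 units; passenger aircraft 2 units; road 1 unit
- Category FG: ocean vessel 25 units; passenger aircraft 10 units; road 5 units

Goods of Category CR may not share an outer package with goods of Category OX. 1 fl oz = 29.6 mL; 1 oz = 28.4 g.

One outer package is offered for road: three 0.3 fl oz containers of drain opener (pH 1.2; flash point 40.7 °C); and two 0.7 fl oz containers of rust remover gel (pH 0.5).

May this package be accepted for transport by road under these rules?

Yes

Drain opener: pH 1.2 ≤ 2 → Category CR (Corrosive).
Rust remover gel: pH 0.5 ≤ 2 → Category CR (Corrosive).
Category CR net quantity: (three 0.3 fl oz containers = 26.64 mL) + (two 0.7 fl oz containers = 41.44 mL) = 68.08 mL.
68.08 mL is within the road limit of 100 mL for Category CR.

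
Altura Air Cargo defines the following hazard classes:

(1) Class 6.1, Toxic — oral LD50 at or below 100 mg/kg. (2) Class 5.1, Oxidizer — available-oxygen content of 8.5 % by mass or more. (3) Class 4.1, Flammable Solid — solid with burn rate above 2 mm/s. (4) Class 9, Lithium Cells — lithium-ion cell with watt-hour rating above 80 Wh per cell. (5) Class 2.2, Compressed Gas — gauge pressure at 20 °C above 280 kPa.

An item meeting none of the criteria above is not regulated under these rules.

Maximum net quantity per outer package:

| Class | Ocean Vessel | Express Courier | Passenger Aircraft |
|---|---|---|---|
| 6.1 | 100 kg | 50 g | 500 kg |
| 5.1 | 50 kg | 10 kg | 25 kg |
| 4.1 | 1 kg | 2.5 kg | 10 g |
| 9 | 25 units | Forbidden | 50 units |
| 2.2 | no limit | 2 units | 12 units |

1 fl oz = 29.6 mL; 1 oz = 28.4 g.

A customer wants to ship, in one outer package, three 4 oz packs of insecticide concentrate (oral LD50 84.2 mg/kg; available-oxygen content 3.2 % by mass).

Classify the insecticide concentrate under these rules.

Class 6.1

Oral LD50 84.2 mg/kg meets the Class 6.1 criterion (Toxic), so the insecticide concentrate is Class 6.1.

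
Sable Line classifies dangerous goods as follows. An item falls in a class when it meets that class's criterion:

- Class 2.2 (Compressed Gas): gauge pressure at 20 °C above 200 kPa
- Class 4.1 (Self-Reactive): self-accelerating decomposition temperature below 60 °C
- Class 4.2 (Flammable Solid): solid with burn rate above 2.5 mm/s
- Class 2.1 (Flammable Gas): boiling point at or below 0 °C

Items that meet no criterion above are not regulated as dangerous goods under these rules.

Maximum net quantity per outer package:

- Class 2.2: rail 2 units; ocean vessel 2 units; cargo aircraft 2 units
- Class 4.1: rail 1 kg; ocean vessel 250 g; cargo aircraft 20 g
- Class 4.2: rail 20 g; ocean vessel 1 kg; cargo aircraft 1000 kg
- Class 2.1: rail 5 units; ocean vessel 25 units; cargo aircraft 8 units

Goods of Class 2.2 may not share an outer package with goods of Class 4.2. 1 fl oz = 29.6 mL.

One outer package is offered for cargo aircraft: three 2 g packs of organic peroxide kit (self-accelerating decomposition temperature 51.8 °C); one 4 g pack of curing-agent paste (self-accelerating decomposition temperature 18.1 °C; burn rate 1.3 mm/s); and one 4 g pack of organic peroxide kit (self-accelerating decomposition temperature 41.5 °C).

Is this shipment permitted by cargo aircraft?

Yes

The organic peroxide kit has self-accelerating decomposition temperature 51.8 °C, which is < 60 °C, so it is Class 4.1 (Self-Reactive).
Self-accelerating decomposition temperature 18.1 °C meets the Class 4.1 criterion (Self-Reactive), so the curing-agent paste is Class 4.1.
Organic peroxide kit: self-accelerating decomposition temperature 41.5 °C < 60 °C → Class 4.1 (Self-Reactive).
Total Class 4.1: (three 2 g packs = 6 g) + 4 g + 4 g = 14 g.
14 g is within the cargo aircraft limit of 20 g for Class 4.1.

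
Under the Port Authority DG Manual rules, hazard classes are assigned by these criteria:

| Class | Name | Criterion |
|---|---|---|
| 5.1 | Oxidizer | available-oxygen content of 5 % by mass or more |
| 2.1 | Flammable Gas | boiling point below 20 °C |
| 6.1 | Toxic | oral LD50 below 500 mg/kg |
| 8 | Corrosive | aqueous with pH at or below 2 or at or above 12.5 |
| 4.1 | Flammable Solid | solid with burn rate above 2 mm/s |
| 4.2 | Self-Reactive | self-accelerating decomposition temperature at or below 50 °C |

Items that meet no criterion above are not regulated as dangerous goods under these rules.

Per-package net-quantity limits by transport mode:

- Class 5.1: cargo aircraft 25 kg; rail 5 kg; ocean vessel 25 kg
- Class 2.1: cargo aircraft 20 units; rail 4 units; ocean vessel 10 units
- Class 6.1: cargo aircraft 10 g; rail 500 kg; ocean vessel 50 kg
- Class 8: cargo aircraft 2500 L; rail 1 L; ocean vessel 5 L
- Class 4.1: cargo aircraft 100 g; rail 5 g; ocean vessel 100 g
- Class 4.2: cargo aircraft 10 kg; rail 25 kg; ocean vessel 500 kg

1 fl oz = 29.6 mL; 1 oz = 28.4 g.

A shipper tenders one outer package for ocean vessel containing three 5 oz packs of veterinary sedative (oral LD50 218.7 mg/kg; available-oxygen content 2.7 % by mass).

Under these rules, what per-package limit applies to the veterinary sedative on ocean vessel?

The veterinary sedative has oral LD50 218.7 mg/kg, which is < 500 mg/kg, so it is Class 6.1 (Toxic).
The ocean vessel limit for Class 6.1 is 50 kg.

50 kg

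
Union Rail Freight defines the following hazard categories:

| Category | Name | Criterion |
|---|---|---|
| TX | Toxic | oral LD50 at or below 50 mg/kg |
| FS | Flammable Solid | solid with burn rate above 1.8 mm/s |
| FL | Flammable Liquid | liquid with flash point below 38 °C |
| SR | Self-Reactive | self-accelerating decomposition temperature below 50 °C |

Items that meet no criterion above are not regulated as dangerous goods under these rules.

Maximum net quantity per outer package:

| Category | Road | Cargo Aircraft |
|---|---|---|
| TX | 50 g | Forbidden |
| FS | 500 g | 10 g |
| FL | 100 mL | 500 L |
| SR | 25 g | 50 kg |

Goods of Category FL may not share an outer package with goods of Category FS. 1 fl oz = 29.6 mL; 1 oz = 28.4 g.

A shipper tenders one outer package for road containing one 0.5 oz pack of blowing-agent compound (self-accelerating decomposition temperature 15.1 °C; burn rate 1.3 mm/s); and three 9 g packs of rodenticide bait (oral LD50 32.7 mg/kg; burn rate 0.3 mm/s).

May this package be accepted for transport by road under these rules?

Yes

With self-accelerating decomposition temperature 15.1 °C (< 50 °C), the blowing-agent compound falls in Category SR.
Oral LD50 32.7 mg/kg meets the Category TX criterion (Toxic), so the rodenticide bait is Category TX.
Category TX quantity: three 9 g packs = 27 g.
27 g is within the road limit of 50 g for Category TX.
Category SR quantity: one 0.5 oz pack = 14.2 g.
14.2 g ≤ 25 g (road limit, Category SR) — within limit.
The segregation rule (Category FL with Category FS) does not apply to Category TX with Category SR.
Every hazard category is within its road limit and no segregation rule is violated.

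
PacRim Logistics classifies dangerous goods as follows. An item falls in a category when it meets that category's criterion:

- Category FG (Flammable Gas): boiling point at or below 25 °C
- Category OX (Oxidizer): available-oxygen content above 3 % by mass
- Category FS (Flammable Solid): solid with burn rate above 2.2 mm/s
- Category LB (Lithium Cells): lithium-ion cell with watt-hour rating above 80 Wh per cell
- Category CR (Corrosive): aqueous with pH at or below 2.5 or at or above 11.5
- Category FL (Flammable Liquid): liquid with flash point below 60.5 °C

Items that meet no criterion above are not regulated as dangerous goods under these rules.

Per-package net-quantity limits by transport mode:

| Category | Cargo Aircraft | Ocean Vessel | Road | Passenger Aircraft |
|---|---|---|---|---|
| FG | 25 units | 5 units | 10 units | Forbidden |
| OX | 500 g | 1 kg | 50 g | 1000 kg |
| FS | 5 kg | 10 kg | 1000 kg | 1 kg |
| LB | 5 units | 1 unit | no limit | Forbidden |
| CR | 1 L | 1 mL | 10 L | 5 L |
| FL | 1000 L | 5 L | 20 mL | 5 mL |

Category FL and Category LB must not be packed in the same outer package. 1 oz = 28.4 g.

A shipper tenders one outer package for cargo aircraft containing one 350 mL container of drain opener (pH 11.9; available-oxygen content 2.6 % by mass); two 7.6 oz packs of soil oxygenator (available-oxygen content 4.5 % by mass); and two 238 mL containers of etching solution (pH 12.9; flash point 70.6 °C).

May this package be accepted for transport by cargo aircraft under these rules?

With pH 11.9 (≥ 11.5), the drain opener falls in Category CR.
The soil oxygenator has available-oxygen content 4.5 % by mass, which is > 3 % by mass, so it is Category OX (Oxidizer).
Etching solution: pH 12.9 ≥ 11.5 → Category CR (Corrosive).
Category OX quantity: two 7.6 oz packs = 431.68 g.
431.68 g is within the cargo aircraft limit of 500 g for Category OX.
Total Category CR: 350 mL + (two 238 mL containers = 476 mL) = 826 mL.
That is within the Category CR cargo aircraft limit of 1 L.
The segregation rule (Category FL with Category LB) does not apply to Category OX with Category CR.
Every hazard category is within its cargo aircraft limit and no segregation rule is violated.

Yes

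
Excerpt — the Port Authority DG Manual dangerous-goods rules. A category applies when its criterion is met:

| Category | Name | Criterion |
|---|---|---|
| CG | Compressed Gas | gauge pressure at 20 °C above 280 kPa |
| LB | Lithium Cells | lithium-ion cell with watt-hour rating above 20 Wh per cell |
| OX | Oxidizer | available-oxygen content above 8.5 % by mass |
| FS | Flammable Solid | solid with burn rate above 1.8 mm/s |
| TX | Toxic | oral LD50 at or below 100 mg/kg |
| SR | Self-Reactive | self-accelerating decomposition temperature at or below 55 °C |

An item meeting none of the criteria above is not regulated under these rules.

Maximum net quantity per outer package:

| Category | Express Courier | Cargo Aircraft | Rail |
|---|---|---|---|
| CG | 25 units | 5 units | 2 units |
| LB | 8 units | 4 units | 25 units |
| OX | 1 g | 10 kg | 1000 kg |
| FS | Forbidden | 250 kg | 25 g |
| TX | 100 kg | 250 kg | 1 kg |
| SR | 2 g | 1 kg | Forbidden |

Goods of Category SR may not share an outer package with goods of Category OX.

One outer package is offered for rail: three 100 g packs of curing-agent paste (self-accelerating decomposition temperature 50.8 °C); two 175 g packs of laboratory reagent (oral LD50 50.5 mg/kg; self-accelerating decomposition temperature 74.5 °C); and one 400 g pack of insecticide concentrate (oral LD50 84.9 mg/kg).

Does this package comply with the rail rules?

No

Curing-agent paste: self-accelerating decomposition temperature 50.8 °C ≤ 55 °C → Category SR (Self-Reactive).
The laboratory reagent has oral LD50 50.5 mg/kg, which is ≤ 100 mg/kg, so it is Category TX (Toxic).
The insecticide concentrate has oral LD50 84.9 mg/kg, which is ≤ 100 mg/kg, so it is Category TX (Toxic).
Total Category TX: (two 175 g packs = 350 g) + 400 g = 750 g.
That is within the Category TX rail limit of 1 kg.
Category SR quantity: three 100 g packs = 300 g.
By rail, Category SR is Forbidden regardless of quantity.
The segregation rule (Category SR with Category OX) does not apply to Category TX with Category SR.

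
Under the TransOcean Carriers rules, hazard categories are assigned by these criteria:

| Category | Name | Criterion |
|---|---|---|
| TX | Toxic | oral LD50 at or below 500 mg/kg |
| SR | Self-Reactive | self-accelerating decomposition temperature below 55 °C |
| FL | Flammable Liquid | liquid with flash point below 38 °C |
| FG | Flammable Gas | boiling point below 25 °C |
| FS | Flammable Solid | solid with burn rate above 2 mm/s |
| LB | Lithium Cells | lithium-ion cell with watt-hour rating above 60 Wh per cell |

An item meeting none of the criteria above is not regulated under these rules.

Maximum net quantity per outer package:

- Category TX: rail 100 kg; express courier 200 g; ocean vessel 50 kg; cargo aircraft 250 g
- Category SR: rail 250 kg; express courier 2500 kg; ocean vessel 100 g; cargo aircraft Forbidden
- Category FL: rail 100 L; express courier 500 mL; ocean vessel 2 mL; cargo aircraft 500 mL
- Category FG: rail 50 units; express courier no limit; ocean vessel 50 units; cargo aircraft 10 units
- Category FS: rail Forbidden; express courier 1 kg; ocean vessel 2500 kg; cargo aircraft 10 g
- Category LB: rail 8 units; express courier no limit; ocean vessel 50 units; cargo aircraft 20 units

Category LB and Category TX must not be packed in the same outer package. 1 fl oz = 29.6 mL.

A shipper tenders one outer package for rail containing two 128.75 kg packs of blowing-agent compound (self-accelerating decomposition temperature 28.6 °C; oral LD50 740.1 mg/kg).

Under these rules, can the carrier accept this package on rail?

No

Self-accelerating decomposition temperature 28.6 °C meets the Category SR criterion (Self-Reactive), so the blowing-agent compound is Category SR.
Category SR quantity: two 128.75 kg packs = 257.5 kg.
257.5 kg > 250 kg (rail limit, Category SR) — over the limit.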